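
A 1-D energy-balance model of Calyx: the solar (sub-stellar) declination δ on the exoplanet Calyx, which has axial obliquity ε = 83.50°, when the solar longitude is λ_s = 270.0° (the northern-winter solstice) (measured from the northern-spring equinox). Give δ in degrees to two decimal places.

δ = -83.50°

sin δ = sin ε · sin λ_s = sin 83.50° × sin 270.0° = -0.993572.
δ = arcsin(-0.993572) = -83.50°.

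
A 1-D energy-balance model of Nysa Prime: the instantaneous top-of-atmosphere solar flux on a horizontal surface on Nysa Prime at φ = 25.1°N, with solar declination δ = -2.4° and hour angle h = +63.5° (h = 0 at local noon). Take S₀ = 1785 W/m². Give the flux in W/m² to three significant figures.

689 W/m²

cos θ_z = sin φ sin δ + cos φ cos δ cos h = -0.017764 + 0.403708 = 0.385944.
Flux = S₀ · cos θ_z = 1785 × 0.385944 = 688.9 W/m².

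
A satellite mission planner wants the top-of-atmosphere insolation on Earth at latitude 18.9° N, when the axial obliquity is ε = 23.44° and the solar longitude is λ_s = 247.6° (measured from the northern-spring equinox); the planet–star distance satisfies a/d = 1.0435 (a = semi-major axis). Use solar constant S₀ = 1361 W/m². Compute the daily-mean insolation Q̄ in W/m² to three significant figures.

Q̄ ≈ 331 W/m²

Solar declination: sin δ = sin ε · sin λ_s = sin 23.44° × sin 247.6° = -0.36777, so δ = -21.578°.
cos H₀ = −tan(+18.9°) tan(-21.578°) = 0.1354, H₀ = 1.4350 rad.
Bracket: H₀ sin φ sin δ + cos φ cos δ sin H₀ = 1.4350×0.32392×-0.36777 + 0.94609×0.92992×0.99079 = -0.170949 + 0.871685 = 0.700736.
Inverse-square distance factor (a/d)² = 1.0435² = 1.088892.
Q̄ = (S₀/π) × 1.088892 × [bracket] = (1361/π) × 1.088892 × 0.700736 = 330.6 W/m².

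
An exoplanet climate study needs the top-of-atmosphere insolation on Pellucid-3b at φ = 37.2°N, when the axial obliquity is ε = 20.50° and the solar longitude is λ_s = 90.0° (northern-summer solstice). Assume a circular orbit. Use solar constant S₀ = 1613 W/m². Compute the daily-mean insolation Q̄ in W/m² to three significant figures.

Q̄ ≈ 569 W/m²

Solar declination: sin δ = sin ε · sin λ_s = sin 20.50° × sin 90.0° = 0.35021, so δ = +20.500°.
cos H₀ = −tan(+37.2°) tan(+20.500°) = -0.2838, H₀ = 1.8585 rad.
Bracket: H₀ sin φ sin δ + cos φ cos δ sin H₀ = 1.8585×0.60460×0.35021 + 0.79653×0.93667×0.95889 = 0.393513 + 0.715414 = 1.108927.
Q̄ = (S₀/π) × [bracket] = (1613/π) × 1.108927 = 569.4 W/m².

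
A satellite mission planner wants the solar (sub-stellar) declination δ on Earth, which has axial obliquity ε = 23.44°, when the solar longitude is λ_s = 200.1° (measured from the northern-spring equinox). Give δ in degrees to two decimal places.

sin δ = sin ε · sin λ_s = sin 23.44° × sin 200.1° = -0.136704.
δ = arcsin(-0.136704) = -7.86°.

δ = -7.86°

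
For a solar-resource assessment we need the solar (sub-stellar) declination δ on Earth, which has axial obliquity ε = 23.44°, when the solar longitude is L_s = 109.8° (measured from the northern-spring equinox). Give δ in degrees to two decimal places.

δ = +21.98°

sin δ = sin ε · sin L_s = sin 23.44° × sin 109.8° = 0.374272.
δ = arcsin(0.374272) = +21.98°.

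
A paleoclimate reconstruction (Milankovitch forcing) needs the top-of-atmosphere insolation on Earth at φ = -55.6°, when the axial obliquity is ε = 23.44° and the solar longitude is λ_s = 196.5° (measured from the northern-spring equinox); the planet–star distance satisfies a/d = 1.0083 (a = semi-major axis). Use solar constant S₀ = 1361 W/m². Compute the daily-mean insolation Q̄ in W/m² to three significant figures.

Solar declination: sin δ = sin ε · sin λ_s = sin 23.44° × sin 196.5° = -0.11298, so δ = -6.487°.
cos H₀ = −tan(-55.6°) tan(-6.487°) = -0.1661, H₀ = 1.7376 rad.
Bracket: H₀ sin φ sin δ + cos φ cos δ sin H₀ = 1.7376×-0.82511×-0.11298 + 0.56497×0.99360×0.98612 = 0.161981 + 0.553563 = 0.715544.
Inverse-square distance factor (a/d)² = 1.0083² = 1.016669.
Q̄ = (S₀/π) × 1.016669 × [bracket] = (1361/π) × 1.016669 × 0.715544 = 315.2 W/m².

Q̄ ≈ 315 W/m²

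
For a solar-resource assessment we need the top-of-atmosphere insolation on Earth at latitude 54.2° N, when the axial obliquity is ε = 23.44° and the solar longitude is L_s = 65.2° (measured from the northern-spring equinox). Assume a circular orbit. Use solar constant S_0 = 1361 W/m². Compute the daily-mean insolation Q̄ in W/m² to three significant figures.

Solar declination: sin δ = sin ε · sin L_s = sin 23.44° × sin 65.2° = 0.36110, so δ = +21.168°.
cos h₀ = −tan(+54.2°) tan(+21.168°) = -0.5369, h₀ = 2.1376 rad.
Bracket: h₀ sin ϕ sin δ + cos ϕ cos δ sin h₀ = 2.1376×0.81106×0.36110 + 0.58496×0.93253×0.84364 = 0.626047 + 0.460200 = 1.086247.
Q̄ = (S_0/π) × [bracket] = (1361/π) × 1.086247 = 470.6 W/m².

Q̄ ≈ 471 W/m²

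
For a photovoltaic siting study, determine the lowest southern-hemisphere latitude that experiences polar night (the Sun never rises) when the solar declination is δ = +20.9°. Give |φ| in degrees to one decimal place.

|φ| = 69.1°

Polar night requires cos H₀ = −tan φ tan δ ≥ 1, i.e. tan φ tan δ ≤ −1.
The boundary is |tan φ| · |tan δ| = 1, so |φ| = 90° − |δ| = 90° − 20.9° = 69.1° in the southern hemisphere.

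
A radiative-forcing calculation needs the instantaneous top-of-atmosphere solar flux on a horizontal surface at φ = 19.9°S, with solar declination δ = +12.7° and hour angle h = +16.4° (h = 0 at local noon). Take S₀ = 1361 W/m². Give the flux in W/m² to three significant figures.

1.10e+03 W/m²

cos θ_z = sin φ sin δ + cos φ cos δ cos h = -0.074831 + 0.879963 = 0.805132.
Flux = S₀ · cos θ_z = 1361 × 0.805132 = 1096 W/m².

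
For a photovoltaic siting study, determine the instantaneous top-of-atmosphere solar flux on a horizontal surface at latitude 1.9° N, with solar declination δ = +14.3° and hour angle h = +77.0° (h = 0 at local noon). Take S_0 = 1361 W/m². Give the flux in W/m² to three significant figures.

308 W/m²

cos θ_z = sin ϕ sin δ + cos ϕ cos δ cos h = 0.008189 + 0.217861 = 0.226050.
Flux = S_0 · cos θ_z = 1361 × 0.226050 = 307.7 W/m².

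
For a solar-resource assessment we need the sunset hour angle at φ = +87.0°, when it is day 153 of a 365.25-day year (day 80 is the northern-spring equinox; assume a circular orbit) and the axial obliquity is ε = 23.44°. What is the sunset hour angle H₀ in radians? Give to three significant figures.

Solar longitude: λ_s = 360° × (153 − 80)/365.25 = 71.951°.
sin δ = sin 23.44° × sin 71.951° = 0.37821, so δ = +22.223°.
Sunrise equation: cos H₀ = −tan φ · tan δ = -7.7958 ≤ −1, so the Sun never sets (polar day) and H₀ = π.

H₀ = 3.14 rad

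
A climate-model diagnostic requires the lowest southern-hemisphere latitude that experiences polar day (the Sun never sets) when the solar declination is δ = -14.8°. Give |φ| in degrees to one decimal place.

Polar day requires cos H₀ = −tan φ tan δ ≤ −1, i.e. tan φ tan δ ≥ 1.
The boundary is |tan φ| · |tan δ| = 1, so |φ| = 90° − |δ| = 90° − 14.8° = 75.2° in the southern hemisphere.

|φ| = 75.2°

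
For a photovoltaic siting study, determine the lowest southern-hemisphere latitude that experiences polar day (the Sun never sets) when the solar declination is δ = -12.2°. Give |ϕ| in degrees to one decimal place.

|ϕ| = 77.8°

Polar day requires cos h₀ = −tan ϕ tan δ ≤ −1, i.e. tan ϕ tan δ ≥ 1.
The boundary is |tan ϕ| · |tan δ| = 1, so |ϕ| = 90° − |δ| = 90° − 12.2° = 77.8° in the southern hemisphere.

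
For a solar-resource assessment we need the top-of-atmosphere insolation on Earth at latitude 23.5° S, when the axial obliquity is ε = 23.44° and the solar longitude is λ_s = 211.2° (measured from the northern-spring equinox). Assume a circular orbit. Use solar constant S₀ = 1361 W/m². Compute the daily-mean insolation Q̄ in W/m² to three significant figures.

Q̄ ≈ 446 W/m²

Solar declination: sin δ = sin ε · sin λ_s = sin 23.44° × sin 211.2° = -0.20607, so δ = -11.892°.
cos H₀ = −tan(-23.5°) tan(-11.892°) = -0.0916, H₀ = 1.6625 rad.
Bracket: H₀ sin φ sin δ + cos φ cos δ sin H₀ = 1.6625×-0.39875×-0.20607 + 0.91706×0.97854×0.99580 = 0.136608 + 0.893611 = 1.030219.
Q̄ = (S₀/π) × [bracket] = (1361/π) × 1.030219 = 446.3 W/m².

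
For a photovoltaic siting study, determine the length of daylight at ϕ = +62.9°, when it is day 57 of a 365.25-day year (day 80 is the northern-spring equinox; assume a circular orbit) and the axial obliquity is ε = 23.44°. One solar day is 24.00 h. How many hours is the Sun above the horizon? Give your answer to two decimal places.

9.65 h

Solar longitude: L_s = 360° × (57 − 80)/365.25 = -22.669°, i.e. -22.669° + 360° = 337.331°.
sin δ = sin 23.44° × sin 337.331° = -0.15331, so δ = -8.819°.
cos h₀ = −tan ϕ · tan δ = −tan(+62.9°) × tan(-8.819°) = 0.3032, so h₀ = 1.2628 rad = 72.35°.
Daylight = 2h₀/(2π) × 24.00 h = (1.2628/π) × 24.00 = 9.65 h.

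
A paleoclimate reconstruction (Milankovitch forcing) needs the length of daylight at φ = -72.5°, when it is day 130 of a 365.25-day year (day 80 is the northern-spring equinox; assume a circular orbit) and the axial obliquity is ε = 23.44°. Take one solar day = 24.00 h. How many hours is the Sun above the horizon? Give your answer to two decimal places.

Solar longitude: λ_s = 360° × (130 − 80)/365.25 = 49.281°.
sin δ = sin 23.44° × sin 49.281° = 0.30149, so δ = +17.547°.
cos H₀ = −tan φ · tan δ = 1.0029 ≥ 1, so the Sun never rises (polar night) and H₀ = 0.
Daylight = 2H₀/(2π) × 24.00 h = (0.0000/π) × 24.00 = 0.00 h.

0.00 h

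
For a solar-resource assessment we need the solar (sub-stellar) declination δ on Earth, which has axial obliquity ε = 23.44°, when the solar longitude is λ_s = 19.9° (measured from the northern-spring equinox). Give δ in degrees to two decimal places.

sin δ = sin ε · sin λ_s = sin 23.44° × sin 19.9° = 0.135399.
δ = arcsin(0.135399) = +7.78°.

δ = +7.78°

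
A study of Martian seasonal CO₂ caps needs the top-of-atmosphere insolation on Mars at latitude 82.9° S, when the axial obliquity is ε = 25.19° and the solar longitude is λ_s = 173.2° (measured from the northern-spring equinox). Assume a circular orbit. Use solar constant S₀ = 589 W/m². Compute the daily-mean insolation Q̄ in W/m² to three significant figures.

Q̄ ≈ 10.3 W/m²

Solar declination: sin δ = sin ε · sin λ_s = sin 25.19° × sin 173.2° = 0.05040, so δ = +2.889°.
cos H₀ = −tan(-82.9°) tan(+2.889°) = 0.4051, H₀ = 1.1537 rad.
Bracket: H₀ sin φ sin δ + cos φ cos δ sin H₀ = 1.1537×-0.99233×0.05040 + 0.12360×0.99873×0.91427 = -0.057700 + 0.112860 = 0.055160.
Q̄ = (S₀/π) × [bracket] = (589/π) × 0.055160 = 10.34 W/m².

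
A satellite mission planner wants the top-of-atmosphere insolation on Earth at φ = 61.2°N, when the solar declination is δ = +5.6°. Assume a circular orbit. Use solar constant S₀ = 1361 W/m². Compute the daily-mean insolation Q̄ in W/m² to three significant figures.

cos H₀ = −tan(+61.2°) tan(+5.600°) = -0.1784, H₀ = 1.7501 rad.
Bracket: H₀ sin φ sin δ + cos φ cos δ sin H₀ = 1.7501×0.87631×0.09758 + 0.48175×0.99523×0.98397 = 0.149652 + 0.471766 = 0.621418.
Q̄ = (S₀/π) × [bracket] = (1361/π) × 0.621418 = 269.2 W/m².

Q̄ ≈ 269 W/m²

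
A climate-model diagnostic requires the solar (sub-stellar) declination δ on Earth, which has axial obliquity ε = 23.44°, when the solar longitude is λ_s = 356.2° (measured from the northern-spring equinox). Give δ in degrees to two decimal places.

δ = -1.51°

sin δ = sin ε · sin λ_s = sin 23.44° × sin 356.2° = -0.026363.
δ = arcsin(-0.026363) = -1.51°.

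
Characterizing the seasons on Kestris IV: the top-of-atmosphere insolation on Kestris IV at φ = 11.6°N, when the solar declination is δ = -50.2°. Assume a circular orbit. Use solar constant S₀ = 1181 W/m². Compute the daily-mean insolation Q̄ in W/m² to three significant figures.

cos H₀ = −tan(+11.6°) tan(-50.200°) = 0.2464, H₀ = 1.3219 rad.
Bracket: H₀ sin φ sin δ + cos φ cos δ sin H₀ = 1.3219×0.20108×-0.76828 + 0.97958×0.64011×0.96918 = -0.204215 + 0.607714 = 0.403499.
Q̄ = (S₀/π) × [bracket] = (1181/π) × 0.403499 = 151.7 W/m².

Q̄ ≈ 152 W/m²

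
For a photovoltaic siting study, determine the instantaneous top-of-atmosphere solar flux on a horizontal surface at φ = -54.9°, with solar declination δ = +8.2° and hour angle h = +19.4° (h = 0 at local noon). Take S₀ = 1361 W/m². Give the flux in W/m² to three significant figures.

cos θ_z = sin φ sin δ + cos φ cos δ cos h = -0.116692 + 0.536813 = 0.420121.
Flux = S₀ · cos θ_z = 1361 × 0.420121 = 571.8 W/m².

572 W/m²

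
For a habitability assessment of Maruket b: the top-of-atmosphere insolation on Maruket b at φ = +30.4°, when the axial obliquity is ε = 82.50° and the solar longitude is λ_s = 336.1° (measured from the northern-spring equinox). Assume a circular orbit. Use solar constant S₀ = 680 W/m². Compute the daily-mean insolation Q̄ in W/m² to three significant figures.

Q̄ ≈ 108 W/m²

Solar declination: sin δ = sin ε · sin λ_s = sin 82.50° × sin 336.1° = -0.40168, so δ = -23.683°.
cos H₀ = −tan(+30.4°) tan(-23.683°) = 0.2573, H₀ = 1.3105 rad.
Bracket: H₀ sin φ sin δ + cos φ cos δ sin H₀ = 1.3105×0.50603×-0.40168 + 0.86251×0.91578×0.96632 = -0.266375 + 0.763267 = 0.496892.
Q̄ = (S₀/π) × [bracket] = (680/π) × 0.496892 = 107.6 W/m².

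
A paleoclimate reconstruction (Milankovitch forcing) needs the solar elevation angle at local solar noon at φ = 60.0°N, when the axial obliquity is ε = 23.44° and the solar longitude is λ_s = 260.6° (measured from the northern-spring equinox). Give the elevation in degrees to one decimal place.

Solar declination: sin δ = sin ε · sin λ_s = sin 23.44° × sin 260.6° = -0.39245, so δ = -23.107°.
At local noon the hour angle is zero, so the zenith angle equals |φ − δ| = |+60.0° − (-23.107°)| = 83.107°.
Elevation = 90° − 83.107° = 6.9°.

6.9°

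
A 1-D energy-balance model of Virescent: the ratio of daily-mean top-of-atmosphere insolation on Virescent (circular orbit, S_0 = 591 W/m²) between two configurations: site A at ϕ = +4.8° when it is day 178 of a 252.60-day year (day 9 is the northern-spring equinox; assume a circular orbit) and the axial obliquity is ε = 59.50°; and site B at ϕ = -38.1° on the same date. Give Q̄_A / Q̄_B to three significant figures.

Q̄_A / Q̄_B ≈ 0.380

— Configuration A (ϕ=+4.8°):
Solar longitude: L_s = 360° × (178 − 9)/252.60 = 240.855°.
sin δ = sin 59.50° × sin 240.855° = -0.75254, so δ = -48.811°.
cos h₀ = −tan(+4.8°) tan(-48.811°) = 0.0960, h₀ = 1.4747 rad.
Bracket: h₀ sin ϕ sin δ + cos ϕ cos δ sin h₀ = 1.4747×0.08368×-0.75254 + 0.99649×0.65855×0.99539 = -0.092866 + 0.653213 = 0.560347.
Q̄ = (S_0/π) × [bracket] = (591/π) × 0.560347 = 105.41 W/m².
— Configuration B (ϕ=-38.1°):
cos h₀ = −tan(-38.1°) tan(-48.811°) = -0.8960, h₀ = 2.6815 rad.
Bracket: h₀ sin ϕ sin δ + cos ϕ cos δ sin h₀ = 2.6815×-0.61704×-0.75254 + 0.78694×0.65855×0.44403 = 1.245147 + 0.230114 = 1.475261.
Q̄ = (S_0/π) × [bracket] = (591/π) × 1.475261 = 277.53 W/m².
Ratio Q̄_A / Q̄_B = 105.41 / 277.53 = 0.3798.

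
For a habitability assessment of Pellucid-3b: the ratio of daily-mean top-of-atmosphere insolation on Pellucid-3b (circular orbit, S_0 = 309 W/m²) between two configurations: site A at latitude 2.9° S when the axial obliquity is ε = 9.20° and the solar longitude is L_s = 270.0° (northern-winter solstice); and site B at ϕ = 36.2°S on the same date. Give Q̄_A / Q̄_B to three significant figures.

— Configuration A (ϕ=-2.9°):
Solar declination: sin δ = sin ε · sin L_s = sin 9.20° × sin 270.0° = -0.15988, so δ = -9.200°.
cos h₀ = −tan(-2.9°) tan(-9.200°) = -0.0082, h₀ = 1.5790 rad.
Bracket: h₀ sin ϕ sin δ + cos ϕ cos δ sin h₀ = 1.5790×-0.05059×-0.15988 + 0.99872×0.98714×0.99997 = 0.012771 + 0.985847 = 0.998618.
Q̄ = (S_0/π) × [bracket] = (309/π) × 0.998618 = 98.222 W/m².
— Configuration B (ϕ=-36.2°):
cos h₀ = −tan(-36.2°) tan(-9.200°) = -0.1185, h₀ = 1.6896 rad.
Bracket: h₀ sin ϕ sin δ + cos ϕ cos δ sin h₀ = 1.6896×-0.59061×-0.15988 + 0.80696×0.98714×0.99295 = 0.159543 + 0.790967 = 0.950510.
Q̄ = (S_0/π) × [bracket] = (309/π) × 0.950510 = 93.490 W/m².
Ratio Q̄_A / Q̄_B = 98.222 / 93.490 = 1.051.

Q̄_A / Q̄_B ≈ 1.05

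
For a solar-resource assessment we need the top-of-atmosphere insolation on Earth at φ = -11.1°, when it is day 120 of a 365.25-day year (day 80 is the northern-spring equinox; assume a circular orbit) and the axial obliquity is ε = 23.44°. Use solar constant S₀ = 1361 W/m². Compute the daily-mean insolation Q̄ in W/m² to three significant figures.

Q̄ ≈ 379 W/m²

Solar longitude: λ_s = 360° × (120 − 80)/365.25 = 39.425°.
sin δ = sin 23.44° × sin 39.425° = 0.25262, so δ = +14.633°.
cos H₀ = −tan(-11.1°) tan(+14.633°) = 0.0512, H₀ = 1.5195 rad.
Bracket: H₀ sin φ sin δ + cos φ cos δ sin H₀ = 1.5195×-0.19252×0.25262 + 0.98129×0.96756×0.99869 = -0.073900 + 0.948213 = 0.874313.
Q̄ = (S₀/π) × [bracket] = (1361/π) × 0.874313 = 378.8 W/m².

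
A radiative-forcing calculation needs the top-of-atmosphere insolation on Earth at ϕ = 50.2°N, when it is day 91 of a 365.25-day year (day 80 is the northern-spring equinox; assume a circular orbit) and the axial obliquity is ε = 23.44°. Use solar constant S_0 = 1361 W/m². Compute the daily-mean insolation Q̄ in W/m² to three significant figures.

Solar longitude: L_s = 360° × (91 − 80)/365.25 = 10.842°.
sin δ = sin 23.44° × sin 10.842° = 0.07482, so δ = +4.291°.
cos h₀ = −tan(+50.2°) tan(+4.291°) = -0.0901, h₀ = 1.6610 rad.
Bracket: h₀ sin ϕ sin δ + cos ϕ cos δ sin h₀ = 1.6610×0.76828×0.07482 + 0.64011×0.99720×0.99594 = 0.095479 + 0.635726 = 0.731205.
Q̄ = (S_0/π) × [bracket] = (1361/π) × 0.731205 = 316.8 W/m².

Q̄ ≈ 317 W/m²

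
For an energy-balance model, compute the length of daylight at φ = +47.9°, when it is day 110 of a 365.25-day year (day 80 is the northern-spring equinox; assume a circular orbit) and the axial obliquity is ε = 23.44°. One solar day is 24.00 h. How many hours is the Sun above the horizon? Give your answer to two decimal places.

13.71 h

Solar longitude: λ_s = 360° × (110 − 80)/365.25 = 29.569°.
sin δ = sin 23.44° × sin 29.569° = 0.19630, so δ = +11.320°.
cos H₀ = −tan φ · tan δ = −tan(+47.9°) × tan(+11.320°) = -0.2216, so H₀ = 1.7942 rad = 102.80°.
Daylight = 2H₀/(2π) × 24.00 h = (1.7942/π) × 24.00 = 13.71 h.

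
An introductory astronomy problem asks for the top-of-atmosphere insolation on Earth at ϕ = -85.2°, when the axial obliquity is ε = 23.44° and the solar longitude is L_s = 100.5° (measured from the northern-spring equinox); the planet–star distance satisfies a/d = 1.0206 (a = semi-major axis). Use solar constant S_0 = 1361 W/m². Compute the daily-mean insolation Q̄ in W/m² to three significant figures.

Solar declination: sin δ = sin ε · sin L_s = sin 23.44° × sin 100.5° = 0.39113, so δ = +23.025°.
cos h₀ = −tan(-85.2°) tan(+23.025°) = 5.0610 ≥ 1 ⇒ polar night, h₀ = 0 and Q̄ = 0.
Inverse-square distance factor (a/d)² = 1.0206² = 1.041624.

Q̄ ≈ 0.00 W/m²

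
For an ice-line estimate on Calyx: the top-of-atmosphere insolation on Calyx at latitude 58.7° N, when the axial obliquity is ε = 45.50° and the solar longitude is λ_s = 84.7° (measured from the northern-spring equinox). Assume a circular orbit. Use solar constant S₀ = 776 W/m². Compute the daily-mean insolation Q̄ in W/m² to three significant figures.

Solar declination: sin δ = sin ε · sin λ_s = sin 45.50° × sin 84.7° = 0.71020, so δ = +45.251°.
cos H₀ = −tan(+58.7°) tan(+45.251°) = -1.6592 ≤ −1 ⇒ polar day, H₀ = π.
Bracket: H₀ sin φ sin δ + cos φ cos δ sin H₀ = 3.1416×0.85446×0.71020 + 0.51952×0.70400×0.00000 = 1.906441 + 0.000000 = 1.906441.
Q̄ = (S₀/π) × [bracket] = (776/π) × 1.906441 = 470.9 W/m².

Q̄ ≈ 471 W/m²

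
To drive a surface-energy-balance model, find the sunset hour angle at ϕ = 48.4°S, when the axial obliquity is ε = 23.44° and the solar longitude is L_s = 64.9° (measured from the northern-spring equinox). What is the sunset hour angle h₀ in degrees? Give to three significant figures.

Solar declination: sin δ = sin ε · sin L_s = sin 23.44° × sin 64.9° = 0.36022, so δ = +21.114°.
cos h₀ = −tan ϕ · tan δ = −tan(-48.4°) × tan(+21.114°) = 0.4349, so h₀ = 1.1208 rad = 64.22°.

h₀ = 64.2°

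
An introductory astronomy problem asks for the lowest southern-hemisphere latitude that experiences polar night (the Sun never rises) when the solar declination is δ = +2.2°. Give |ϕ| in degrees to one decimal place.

Polar night requires cos h₀ = −tan ϕ tan δ ≥ 1, i.e. tan ϕ tan δ ≤ −1.
The boundary is |tan ϕ| · |tan δ| = 1, so |ϕ| = 90° − |δ| = 90° − 2.2° = 87.8° in the southern hemisphere.

|ϕ| = 87.8°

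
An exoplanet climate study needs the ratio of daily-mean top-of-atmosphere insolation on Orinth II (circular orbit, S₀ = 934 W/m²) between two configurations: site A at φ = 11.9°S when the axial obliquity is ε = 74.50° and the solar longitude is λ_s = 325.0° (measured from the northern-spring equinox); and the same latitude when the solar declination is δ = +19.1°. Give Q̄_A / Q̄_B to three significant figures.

— Configuration A (φ=-11.9°):
Solar declination: sin δ = sin ε · sin λ_s = sin 74.50° × sin 325.0° = -0.55272, so δ = -33.554°.
cos H₀ = −tan(-11.9°) tan(-33.554°) = -0.1398, H₀ = 1.7110 rad.
Bracket: H₀ sin φ sin δ + cos φ cos δ sin H₀ = 1.7110×-0.20620×-0.55272 + 0.97851×0.83337×0.99018 = 0.195004 + 0.807453 = 1.002457.
Q̄ = (S₀/π) × [bracket] = (934/π) × 1.002457 = 298.03 W/m².
— Configuration B (φ=-11.9°):
cos H₀ = −tan(-11.9°) tan(+19.100°) = 0.0730, H₀ = 1.4978 rad.
Bracket: H₀ sin φ sin δ + cos φ cos δ sin H₀ = 1.4978×-0.20620×0.32722 + 0.97851×0.94495×0.99733 = -0.101061 + 0.922174 = 0.821113.
Q̄ = (S₀/π) × [bracket] = (934/π) × 0.821113 = 244.12 W/m².
Ratio Q̄_A / Q̄_B = 298.03 / 244.12 = 1.221.

Q̄_A / Q̄_B ≈ 1.22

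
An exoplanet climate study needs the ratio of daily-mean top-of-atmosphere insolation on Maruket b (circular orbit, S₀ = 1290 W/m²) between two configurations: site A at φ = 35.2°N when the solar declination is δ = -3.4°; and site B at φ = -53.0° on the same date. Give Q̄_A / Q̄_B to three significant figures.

— Configuration A (φ=+35.2°):
cos H₀ = −tan(+35.2°) tan(-3.400°) = 0.0419, H₀ = 1.5289 rad.
Bracket: H₀ sin φ sin δ + cos φ cos δ sin H₀ = 1.5289×0.57643×-0.05931 + 0.81714×0.99824×0.99912 = -0.052270 + 0.814984 = 0.762714.
Q̄ = (S₀/π) × [bracket] = (1290/π) × 0.762714 = 313.19 W/m².
— Configuration B (φ=-53.0°):
cos H₀ = −tan(-53.0°) tan(-3.400°) = -0.0788, H₀ = 1.6497 rad.
Bracket: H₀ sin φ sin δ + cos φ cos δ sin H₀ = 1.6497×-0.79864×-0.05931 + 0.60182×0.99824×0.99689 = 0.078142 + 0.598892 = 0.677034.
Q̄ = (S₀/π) × [bracket] = (1290/π) × 0.677034 = 278.00 W/m².
Ratio Q̄_A / Q̄_B = 313.19 / 278.00 = 1.127.

Q̄_A / Q̄_B ≈ 1.13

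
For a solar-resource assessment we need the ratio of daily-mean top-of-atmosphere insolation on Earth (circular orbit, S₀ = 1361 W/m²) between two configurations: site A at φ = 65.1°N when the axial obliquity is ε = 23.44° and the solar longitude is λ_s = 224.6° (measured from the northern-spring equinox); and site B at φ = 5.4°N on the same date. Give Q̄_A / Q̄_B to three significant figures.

— Configuration A (φ=+65.1°):
Solar declination: sin δ = sin ε · sin λ_s = sin 23.44° × sin 224.6° = -0.27931, so δ = -16.219°.
cos H₀ = −tan(+65.1°) tan(-16.219°) = 0.6267, H₀ = 0.8935 rad.
Bracket: H₀ sin φ sin δ + cos φ cos δ sin H₀ = 0.8935×0.90704×-0.27931 + 0.42104×0.96020×0.77929 = -0.226364 + 0.315053 = 0.088689.
Q̄ = (S₀/π) × [bracket] = (1361/π) × 0.088689 = 38.422 W/m².
— Configuration B (φ=+5.4°):
cos H₀ = −tan(+5.4°) tan(-16.219°) = 0.0275, H₀ = 1.5433 rad.
Bracket: H₀ sin φ sin δ + cos φ cos δ sin H₀ = 1.5433×0.09411×-0.27931 + 0.99556×0.96020×0.99962 = -0.040567 + 0.955573 = 0.915006.
Q̄ = (S₀/π) × [bracket] = (1361/π) × 0.915006 = 396.40 W/m².
Ratio Q̄_A / Q̄_B = 38.422 / 396.40 = 0.09693.

Q̄_A / Q̄_B ≈ 0.0969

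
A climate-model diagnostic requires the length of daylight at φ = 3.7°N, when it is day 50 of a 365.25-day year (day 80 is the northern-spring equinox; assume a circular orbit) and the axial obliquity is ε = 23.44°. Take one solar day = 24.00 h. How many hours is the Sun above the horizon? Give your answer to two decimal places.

Solar longitude: λ_s = 360° × (50 − 80)/365.25 = -29.569°, i.e. -29.569° + 360° = 330.431°.
sin δ = sin 23.44° × sin 330.431° = -0.19630, so δ = -11.320°.
cos H₀ = −tan φ · tan δ = −tan(+3.7°) × tan(-11.320°) = 0.0129, so H₀ = 1.5579 rad = 89.26°.
Daylight = 2H₀/(2π) × 24.00 h = (1.5579/π) × 24.00 = 11.90 h.

11.90 h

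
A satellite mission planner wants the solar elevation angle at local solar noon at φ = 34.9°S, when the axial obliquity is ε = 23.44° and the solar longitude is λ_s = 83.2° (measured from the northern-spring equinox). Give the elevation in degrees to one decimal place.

31.8°

Solar declination: sin δ = sin ε · sin λ_s = sin 23.44° × sin 83.2° = 0.39499, so δ = +23.265°.
At local noon the hour angle is zero, so the zenith angle equals |φ − δ| = |-34.9° − (+23.265°)| = 58.165°.
Elevation = 90° − 58.165° = 31.8°.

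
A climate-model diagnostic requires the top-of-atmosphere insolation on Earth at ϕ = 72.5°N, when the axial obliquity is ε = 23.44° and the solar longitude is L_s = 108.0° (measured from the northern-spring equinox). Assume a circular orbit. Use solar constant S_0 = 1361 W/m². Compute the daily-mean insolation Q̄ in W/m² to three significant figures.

Solar declination: sin δ = sin ε · sin L_s = sin 23.44° × sin 108.0° = 0.37832, so δ = +22.230°.
cos h₀ = −tan(+72.5°) tan(+22.230°) = -1.2962 ≤ −1 ⇒ polar day, h₀ = π.
Bracket: h₀ sin ϕ sin δ + cos ϕ cos δ sin h₀ = 3.1416×0.95372×0.37832 + 0.30071×0.92568×0.00000 = 1.133525 + 0.000000 = 1.133525.
Q̄ = (S_0/π) × [bracket] = (1361/π) × 1.133525 = 491.1 W/m².

Q̄ ≈ 491 W/m²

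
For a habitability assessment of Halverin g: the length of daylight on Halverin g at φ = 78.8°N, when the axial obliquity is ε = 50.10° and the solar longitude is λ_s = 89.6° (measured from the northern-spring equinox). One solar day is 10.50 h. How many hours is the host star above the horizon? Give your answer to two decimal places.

Solar declination: sin δ = sin ε · sin λ_s = sin 50.10° × sin 89.6° = 0.76715, so δ = +50.098°.
Sunrise equation: cos H₀ = −tan φ · tan δ = -6.0398 ≤ −1, so the host star never sets (polar day) and H₀ = π.
Daylight = 2H₀/(2π) × 10.50 h = (3.1416/π) × 10.50 = 10.50 h.

10.50 h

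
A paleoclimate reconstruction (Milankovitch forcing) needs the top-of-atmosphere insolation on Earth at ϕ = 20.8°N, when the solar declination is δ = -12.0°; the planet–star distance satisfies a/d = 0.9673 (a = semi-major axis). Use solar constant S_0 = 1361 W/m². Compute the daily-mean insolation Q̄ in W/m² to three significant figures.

cos h₀ = −tan(+20.8°) tan(-12.000°) = 0.0807, h₀ = 1.4900 rad.
Bracket: h₀ sin ϕ sin δ + cos ϕ cos δ sin h₀ = 1.4900×0.35511×-0.20791 + 0.93483×0.97815×0.99673 = -0.110008 + 0.911414 = 0.801406.
Inverse-square distance factor (a/d)² = 0.9673² = 0.935669.
Q̄ = (S_0/π) × 0.935669 × [bracket] = (1361/π) × 0.935669 × 0.801406 = 324.9 W/m².

Q̄ ≈ 325 W/m²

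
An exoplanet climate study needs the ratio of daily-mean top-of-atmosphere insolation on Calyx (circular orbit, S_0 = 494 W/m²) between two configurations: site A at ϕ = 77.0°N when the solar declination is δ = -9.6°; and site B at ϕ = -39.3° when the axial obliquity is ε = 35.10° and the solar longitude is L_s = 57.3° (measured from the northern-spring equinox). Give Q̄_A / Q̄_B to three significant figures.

Q̄_A / Q̄_B ≈ 0.110

— Configuration A (ϕ=+77.0°):
cos h₀ = −tan(+77.0°) tan(-9.600°) = 0.7326, h₀ = 0.7486 rad.
Bracket: h₀ sin ϕ sin δ + cos ϕ cos δ sin h₀ = 0.7486×0.97437×-0.16677 + 0.22495×0.98600×0.68064 = -0.121644 + 0.150966 = 0.029322.
Q̄ = (S_0/π) × [bracket] = (494/π) × 0.029322 = 4.6107 W/m².
— Configuration B (ϕ=-39.3°):
Solar declination: sin δ = sin ε · sin L_s = sin 35.10° × sin 57.3° = 0.48387, so δ = +28.939°.
cos h₀ = −tan(-39.3°) tan(+28.939°) = 0.4526, h₀ = 1.1012 rad.
Bracket: h₀ sin ϕ sin δ + cos ϕ cos δ sin h₀ = 1.1012×-0.63338×0.48387 + 0.77384×0.87514×0.89174 = -0.337489 + 0.603903 = 0.266414.
Q̄ = (S_0/π) × [bracket] = (494/π) × 0.266414 = 41.892 W/m².
Ratio Q̄_A / Q̄_B = 4.6107 / 41.892 = 0.1101.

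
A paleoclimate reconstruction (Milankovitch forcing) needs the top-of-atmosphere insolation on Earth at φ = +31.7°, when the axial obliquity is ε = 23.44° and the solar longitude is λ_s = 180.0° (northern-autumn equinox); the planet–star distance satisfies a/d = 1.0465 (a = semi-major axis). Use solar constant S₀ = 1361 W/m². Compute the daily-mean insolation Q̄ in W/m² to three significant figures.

Solar declination: sin δ = sin ε · sin λ_s = sin 23.44° × sin 180.0° = 0.00000, so δ = +0.000°.
cos H₀ = −tan(+31.7°) tan(+0.000°) = -0.0000, H₀ = 1.5708 rad.
Bracket: H₀ sin φ sin δ + cos φ cos δ sin H₀ = 1.5708×0.52547×0.00000 + 0.85081×1.00000×1.00000 = 0.000000 + 0.850810 = 0.850810.
Inverse-square distance factor (a/d)² = 1.0465² = 1.095162.
Q̄ = (S₀/π) × 1.095162 × [bracket] = (1361/π) × 1.095162 × 0.850810 = 403.7 W/m².

Q̄ ≈ 404 W/m²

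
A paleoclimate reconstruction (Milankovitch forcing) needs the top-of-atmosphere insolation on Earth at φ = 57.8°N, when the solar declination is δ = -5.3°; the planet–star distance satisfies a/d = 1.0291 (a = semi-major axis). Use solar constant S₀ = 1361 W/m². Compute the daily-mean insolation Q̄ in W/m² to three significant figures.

Q̄ ≈ 190 W/m²

cos H₀ = −tan(+57.8°) tan(-5.300°) = 0.1473, H₀ = 1.4229 rad.
Bracket: H₀ sin φ sin δ + cos φ cos δ sin H₀ = 1.4229×0.84619×-0.09237 + 0.53288×0.99572×0.98909 = -0.111218 + 0.524810 = 0.413592.
Inverse-square distance factor (a/d)² = 1.0291² = 1.059047.
Q̄ = (S₀/π) × 1.059047 × [bracket] = (1361/π) × 1.059047 × 0.413592 = 189.8 W/m².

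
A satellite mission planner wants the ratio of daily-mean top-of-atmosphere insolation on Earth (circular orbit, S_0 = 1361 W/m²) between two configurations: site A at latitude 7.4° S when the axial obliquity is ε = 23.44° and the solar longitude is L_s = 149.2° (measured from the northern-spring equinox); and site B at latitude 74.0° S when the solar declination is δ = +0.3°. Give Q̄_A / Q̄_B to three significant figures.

Q̄_A / Q̄_B ≈ 3.47

— Configuration A (ϕ=-7.4°):
Solar declination: sin δ = sin ε · sin L_s = sin 23.44° × sin 149.2° = 0.20368, so δ = +11.753°.
cos h₀ = −tan(-7.4°) tan(+11.753°) = 0.0270, h₀ = 1.5438 rad.
Bracket: h₀ sin ϕ sin δ + cos ϕ cos δ sin h₀ = 1.5438×-0.12880×0.20368 + 0.99167×0.97904×0.99963 = -0.040500 + 0.970525 = 0.930025.
Q̄ = (S_0/π) × [bracket] = (1361/π) × 0.930025 = 402.91 W/m².
— Configuration B (ϕ=-74.0°):
cos h₀ = −tan(-74.0°) tan(+0.300°) = 0.0183, h₀ = 1.5525 rad.
Bracket: h₀ sin ϕ sin δ + cos ϕ cos δ sin h₀ = 1.5525×-0.96126×0.00524 + 0.27564×0.99999×0.99983 = -0.007820 + 0.275590 = 0.267770.
Q̄ = (S_0/π) × [bracket] = (1361/π) × 0.267770 = 116.00 W/m².
Ratio Q̄_A / Q̄_B = 402.91 / 116.00 = 3.473.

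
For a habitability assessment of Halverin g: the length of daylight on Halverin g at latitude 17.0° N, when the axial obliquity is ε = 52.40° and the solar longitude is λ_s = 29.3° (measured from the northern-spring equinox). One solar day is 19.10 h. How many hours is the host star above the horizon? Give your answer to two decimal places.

Solar declination: sin δ = sin ε · sin λ_s = sin 52.40° × sin 29.3° = 0.38773, so δ = +22.813°.
cos H₀ = −tan φ · tan δ = −tan(+17.0°) × tan(+22.813°) = -0.1286, so H₀ = 1.6998 rad = 97.39°.
Daylight = 2H₀/(2π) × 19.10 h = (1.6998/π) × 19.10 = 10.33 h.

10.33 h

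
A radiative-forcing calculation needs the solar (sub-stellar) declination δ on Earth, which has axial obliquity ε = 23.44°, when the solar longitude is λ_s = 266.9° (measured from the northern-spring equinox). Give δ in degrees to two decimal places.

sin δ = sin ε · sin λ_s = sin 23.44° × sin 266.9° = -0.397206.
δ = arcsin(-0.397206) = -23.40°.

δ = -23.40°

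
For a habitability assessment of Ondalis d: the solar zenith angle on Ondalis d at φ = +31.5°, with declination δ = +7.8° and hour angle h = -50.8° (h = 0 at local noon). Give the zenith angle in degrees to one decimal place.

θ_z = 52.8°

cos θ_z = sin φ sin δ + cos φ cos δ cos h = 0.070911 + 0.533908 = 0.604819.
θ_z = arccos(0.604819) = 52.8°.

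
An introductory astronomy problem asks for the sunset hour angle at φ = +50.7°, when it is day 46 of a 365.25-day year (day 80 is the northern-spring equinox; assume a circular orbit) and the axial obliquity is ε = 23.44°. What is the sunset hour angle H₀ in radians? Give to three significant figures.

H₀ = 1.29 rad

Solar longitude: λ_s = 360° × (46 − 80)/365.25 = -33.511°, i.e. -33.511° + 360° = 326.489°.
sin δ = sin 23.44° × sin 326.489° = -0.21962, so δ = -12.687°.
cos H₀ = −tan φ · tan δ = −tan(+50.7°) × tan(-12.687°) = 0.2750, so H₀ = 1.2922 rad = 74.04°.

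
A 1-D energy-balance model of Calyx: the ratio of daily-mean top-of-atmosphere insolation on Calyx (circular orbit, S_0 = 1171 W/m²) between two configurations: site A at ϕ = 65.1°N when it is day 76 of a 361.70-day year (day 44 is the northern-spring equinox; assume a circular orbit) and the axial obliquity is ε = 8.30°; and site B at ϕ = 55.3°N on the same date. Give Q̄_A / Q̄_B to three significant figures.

— Configuration A (ϕ=+65.1°):
Solar longitude: L_s = 360° × (76 − 44)/361.70 = 31.850°.
sin δ = sin 8.30° × sin 31.850° = 0.07618, so δ = +4.369°.
cos h₀ = −tan(+65.1°) tan(+4.369°) = -0.1646, h₀ = 1.7361 rad.
Bracket: h₀ sin ϕ sin δ + cos ϕ cos δ sin h₀ = 1.7361×0.90704×0.07618 + 0.42104×0.99709×0.98636 = 0.119962 + 0.414089 = 0.534051.
Q̄ = (S_0/π) × [bracket] = (1171/π) × 0.534051 = 199.06 W/m².
— Configuration B (ϕ=+55.3°):
cos h₀ = −tan(+55.3°) tan(+4.369°) = -0.1103, h₀ = 1.6814 rad.
Bracket: h₀ sin ϕ sin δ + cos ϕ cos δ sin h₀ = 1.6814×0.82214×0.07618 + 0.56928×0.99709×0.99389 = 0.105307 + 0.564155 = 0.669462.
Q̄ = (S_0/π) × [bracket] = (1171/π) × 0.669462 = 249.54 W/m².
Ratio Q̄_A / Q̄_B = 199.06 / 249.54 = 0.7977.

Q̄_A / Q̄_B ≈ 0.798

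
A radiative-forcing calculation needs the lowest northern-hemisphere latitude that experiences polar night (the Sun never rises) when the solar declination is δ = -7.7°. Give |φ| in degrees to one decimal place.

|φ| = 82.3°

Polar night requires cos H₀ = −tan φ tan δ ≥ 1, i.e. tan φ tan δ ≤ −1.
The boundary is |tan φ| · |tan δ| = 1, so |φ| = 90° − |δ| = 90° − 7.7° = 82.3° in the northern hemisphere.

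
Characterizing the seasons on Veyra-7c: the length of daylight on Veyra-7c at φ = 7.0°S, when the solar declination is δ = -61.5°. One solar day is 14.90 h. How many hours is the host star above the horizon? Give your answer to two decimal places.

cos H₀ = −tan φ · tan δ = −tan(-7.0°) × tan(-61.500°) = -0.2261, so H₀ = 1.7989 rad = 103.07°.
Daylight = 2H₀/(2π) × 14.90 h = (1.7989/π) × 14.90 = 8.53 h.

8.53 h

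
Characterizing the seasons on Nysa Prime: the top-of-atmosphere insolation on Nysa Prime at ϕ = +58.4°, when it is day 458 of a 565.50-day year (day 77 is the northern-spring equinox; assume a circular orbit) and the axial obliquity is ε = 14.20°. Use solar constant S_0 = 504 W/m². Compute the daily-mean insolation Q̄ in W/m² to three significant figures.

Q̄ ≈ 40.8 W/m²

Solar longitude: L_s = 360° × (458 − 77)/565.50 = 242.546°.
sin δ = sin 14.20° × sin 242.546° = -0.21768, so δ = -12.573°.
cos h₀ = −tan(+58.4°) tan(-12.573°) = 0.3625, h₀ = 1.1998 rad.
Bracket: h₀ sin ϕ sin δ + cos ϕ cos δ sin h₀ = 1.1998×0.85173×-0.21768 + 0.52399×0.97602×0.93197 = -0.222448 + 0.476632 = 0.254184.
Q̄ = (S_0/π) × [bracket] = (504/π) × 0.254184 = 40.78 W/m².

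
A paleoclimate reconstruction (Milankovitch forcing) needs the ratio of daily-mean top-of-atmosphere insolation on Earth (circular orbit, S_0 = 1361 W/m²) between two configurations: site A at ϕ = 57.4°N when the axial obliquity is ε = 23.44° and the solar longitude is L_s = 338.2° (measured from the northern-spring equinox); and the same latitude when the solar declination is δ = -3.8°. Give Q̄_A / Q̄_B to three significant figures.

— Configuration A (ϕ=+57.4°):
Solar declination: sin δ = sin ε · sin L_s = sin 23.44° × sin 338.2° = -0.14773, so δ = -8.495°.
cos h₀ = −tan(+57.4°) tan(-8.495°) = 0.2336, h₀ = 1.3351 rad.
Bracket: h₀ sin ϕ sin δ + cos ϕ cos δ sin h₀ = 1.3351×0.84245×-0.14773 + 0.53877×0.98903×0.97234 = -0.166160 + 0.518121 = 0.351961.
Q̄ = (S_0/π) × [bracket] = (1361/π) × 0.351961 = 152.48 W/m².
— Configuration B (ϕ=+57.4°):
cos h₀ = −tan(+57.4°) tan(-3.800°) = 0.1039, h₀ = 1.4668 rad.
Bracket: h₀ sin ϕ sin δ + cos ϕ cos δ sin h₀ = 1.4668×0.84245×-0.06627 + 0.53877×0.99780×0.99459 = -0.081890 + 0.534676 = 0.452786.
Q̄ = (S_0/π) × [bracket] = (1361/π) × 0.452786 = 196.16 W/m².
Ratio Q̄_A / Q̄_B = 152.48 / 196.16 = 0.7773.

Q̄_A / Q̄_B ≈ 0.777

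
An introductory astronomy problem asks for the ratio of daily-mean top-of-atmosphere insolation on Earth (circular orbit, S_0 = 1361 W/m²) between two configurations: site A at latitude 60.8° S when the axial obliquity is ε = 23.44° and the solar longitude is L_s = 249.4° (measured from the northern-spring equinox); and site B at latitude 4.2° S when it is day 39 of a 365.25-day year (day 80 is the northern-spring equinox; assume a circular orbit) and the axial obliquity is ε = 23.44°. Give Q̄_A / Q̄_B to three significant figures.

— Configuration A (ϕ=-60.8°):
Solar declination: sin δ = sin ε · sin L_s = sin 23.44° × sin 249.4° = -0.37235, so δ = -21.861°.
cos h₀ = −tan(-60.8°) tan(-21.861°) = -0.7179, h₀ = 2.3715 rad.
Bracket: h₀ sin ϕ sin δ + cos ϕ cos δ sin h₀ = 2.3715×-0.87292×-0.37235 + 0.48786×0.92809×0.69618 = 0.770813 + 0.315215 = 1.086028.
Q̄ = (S_0/π) × [bracket] = (1361/π) × 1.086028 = 470.49 W/m².
— Configuration B (ϕ=-4.2°):
Solar longitude: L_s = 360° × (39 − 80)/365.25 = -40.411°, i.e. -40.411° + 360° = 319.589°.
sin δ = sin 23.44° × sin 319.589° = -0.25787, so δ = -14.944°.
cos h₀ = −tan(-4.2°) tan(-14.944°) = -0.0196, h₀ = 1.5904 rad.
Bracket: h₀ sin ϕ sin δ + cos ϕ cos δ sin h₀ = 1.5904×-0.07324×-0.25787 + 0.99731×0.96618×0.99981 = 0.030037 + 0.963398 = 0.993435.
Q̄ = (S_0/π) × [bracket] = (1361/π) × 0.993435 = 430.38 W/m².
Ratio Q̄_A / Q̄_B = 470.49 / 430.38 = 1.093.

Q̄_A / Q̄_B ≈ 1.09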